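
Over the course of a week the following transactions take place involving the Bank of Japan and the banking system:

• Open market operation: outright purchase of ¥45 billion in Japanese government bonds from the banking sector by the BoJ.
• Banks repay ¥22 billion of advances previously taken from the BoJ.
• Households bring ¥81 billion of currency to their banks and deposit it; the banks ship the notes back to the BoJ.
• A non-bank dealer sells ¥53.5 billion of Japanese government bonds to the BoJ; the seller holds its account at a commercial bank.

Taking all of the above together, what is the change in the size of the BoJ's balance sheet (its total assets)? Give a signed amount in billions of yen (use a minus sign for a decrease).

+¥76.5 billion

BoJ balance sheet:
  Assets:      Securities +¥98.5B, Loans to banks −¥22B
  Liabilities: Bank reserves +¥157.5B, Currency in circulation −¥81B
Change in total BoJ assets = +¥76.5 billion.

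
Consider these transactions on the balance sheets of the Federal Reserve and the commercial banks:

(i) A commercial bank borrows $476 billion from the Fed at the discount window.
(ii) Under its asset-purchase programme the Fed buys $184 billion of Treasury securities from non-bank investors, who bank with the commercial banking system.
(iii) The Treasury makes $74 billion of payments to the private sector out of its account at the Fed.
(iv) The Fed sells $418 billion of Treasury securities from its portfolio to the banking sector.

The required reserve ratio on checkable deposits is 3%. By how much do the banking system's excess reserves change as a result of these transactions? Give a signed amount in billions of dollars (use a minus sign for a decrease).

Discount-window loan $476 billion: reserves +$476B, deposits 0.
Asset purchase (from non-banks) $184 billion: reserves +$184B, deposits +$184B.
Government spending $74 billion: reserves +$74B, deposits +$74B.
OMO sale (to banks) $418 billion: reserves −$418B, deposits 0.
Totals: Δreserves = +$316B, Δdeposits = +$258B.
Δrequired reserves = 3% × +$258B = +$7.74B.
Δexcess reserves = Δreserves − Δrequired = +$316B − (+$7.74B) = +$308.26 billion.

+$308.26 billion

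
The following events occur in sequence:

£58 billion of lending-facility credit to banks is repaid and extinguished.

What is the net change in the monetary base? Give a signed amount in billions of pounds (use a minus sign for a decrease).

-£58 billion

Bank of England balance sheet:
  Assets:      Loans to banks −£58B
  Liabilities: Bank reserves −£58B
Monetary base = currency + reserves: 0 + (−£58B) = -£58 billion.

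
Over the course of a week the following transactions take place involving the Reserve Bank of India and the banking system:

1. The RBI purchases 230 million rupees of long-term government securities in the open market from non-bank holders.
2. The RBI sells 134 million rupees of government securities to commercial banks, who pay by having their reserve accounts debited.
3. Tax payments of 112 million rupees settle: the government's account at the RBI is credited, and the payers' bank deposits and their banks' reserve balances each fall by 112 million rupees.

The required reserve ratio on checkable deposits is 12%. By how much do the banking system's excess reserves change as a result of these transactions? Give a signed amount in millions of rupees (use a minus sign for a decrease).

Asset purchase (from non-banks) 230 million rupees: reserves +230M, deposits +230M.
OMO sale (to banks) 134 million rupees: reserves −134M, deposits 0.
Government account inflow 112 million rupees: reserves −112M, deposits −112M.
Totals: Δreserves = −16M, Δdeposits = +118M.
Δrequired reserves = 12% × +118M = +14.16M.
Δexcess reserves = Δreserves − Δrequired = −16M − (+14.16M) = -30.16 million.

-30.16 million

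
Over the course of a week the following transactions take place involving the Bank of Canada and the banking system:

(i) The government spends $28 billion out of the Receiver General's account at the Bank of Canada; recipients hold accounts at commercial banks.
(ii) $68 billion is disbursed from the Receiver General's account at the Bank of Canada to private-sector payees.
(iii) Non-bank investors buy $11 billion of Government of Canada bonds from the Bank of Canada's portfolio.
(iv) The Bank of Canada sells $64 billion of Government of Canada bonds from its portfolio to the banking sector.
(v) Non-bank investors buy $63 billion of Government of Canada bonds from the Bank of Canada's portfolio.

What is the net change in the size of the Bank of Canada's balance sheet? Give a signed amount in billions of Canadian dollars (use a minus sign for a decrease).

Government spending $28 billion: only the composition of liabilities changes → 0.
Government spending $68 billion: only the composition of liabilities changes → 0.
Asset sale (to non-banks) $11 billion: a Bank of Canada asset is shed → −$11B.
OMO sale (to banks) $64 billion: a Bank of Canada asset is shed → −$64B.
Asset sale (to non-banks) $63 billion: a Bank of Canada asset is shed → −$63B.
Net: 0 + 0 − 11 − 64 − 63 = -$138 billion.

-$138 billion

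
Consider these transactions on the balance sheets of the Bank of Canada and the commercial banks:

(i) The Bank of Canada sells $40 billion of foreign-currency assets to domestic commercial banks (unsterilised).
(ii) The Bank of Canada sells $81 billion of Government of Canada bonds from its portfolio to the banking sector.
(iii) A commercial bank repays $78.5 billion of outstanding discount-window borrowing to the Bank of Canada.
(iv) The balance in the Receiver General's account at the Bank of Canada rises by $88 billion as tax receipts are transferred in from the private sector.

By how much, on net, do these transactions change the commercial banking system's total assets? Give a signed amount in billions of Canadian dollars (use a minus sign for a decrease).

-$166.5 billion

FX sale $40 billion: just an asset swap on bank balance sheets → 0.
OMO sale (to banks) $81 billion: just an asset swap on bank balance sheets → 0.
Discount-window repayment $78.5 billion: bank balance sheets shrink → −$78.5B.
Government account inflow $88 billion: bank balance sheets shrink → −$88B.
Net: 0 + 0 − 78.5 − 88 = -$166.5 billion.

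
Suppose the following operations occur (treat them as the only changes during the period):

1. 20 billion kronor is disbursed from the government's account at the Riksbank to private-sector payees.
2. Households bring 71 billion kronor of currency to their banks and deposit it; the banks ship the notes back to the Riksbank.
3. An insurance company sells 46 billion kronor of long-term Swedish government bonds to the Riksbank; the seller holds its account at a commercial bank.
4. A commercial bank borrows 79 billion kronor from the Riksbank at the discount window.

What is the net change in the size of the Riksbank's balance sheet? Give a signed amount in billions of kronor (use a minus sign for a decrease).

Government spending 20 billion kronor: only the composition of liabilities changes → 0.
Currency deposit 71 billion kronor: only the composition of liabilities changes → 0.
Asset purchase (from non-banks) 46 billion kronor: a Riksbank asset is acquired → +46B.
Discount-window loan 79 billion kronor: a Riksbank asset is acquired → +79B.
Net: 0 + 0 + 46 + 79 = +125 billion.

+125 billion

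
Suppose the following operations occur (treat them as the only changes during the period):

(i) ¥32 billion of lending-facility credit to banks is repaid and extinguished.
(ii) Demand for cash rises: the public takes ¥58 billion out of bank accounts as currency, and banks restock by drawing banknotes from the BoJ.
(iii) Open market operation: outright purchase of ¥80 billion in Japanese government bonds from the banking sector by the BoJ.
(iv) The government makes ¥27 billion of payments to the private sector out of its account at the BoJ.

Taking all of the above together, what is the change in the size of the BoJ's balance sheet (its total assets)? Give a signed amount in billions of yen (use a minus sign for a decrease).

BoJ balance sheet:
  Assets:      Securities +¥80B, Loans to banks −¥32B
  Liabilities: Bank reserves +¥17B, Currency in circulation +¥58B, Government deposits −¥27B
Change in total BoJ assets = +¥48 billion.

+¥48 billion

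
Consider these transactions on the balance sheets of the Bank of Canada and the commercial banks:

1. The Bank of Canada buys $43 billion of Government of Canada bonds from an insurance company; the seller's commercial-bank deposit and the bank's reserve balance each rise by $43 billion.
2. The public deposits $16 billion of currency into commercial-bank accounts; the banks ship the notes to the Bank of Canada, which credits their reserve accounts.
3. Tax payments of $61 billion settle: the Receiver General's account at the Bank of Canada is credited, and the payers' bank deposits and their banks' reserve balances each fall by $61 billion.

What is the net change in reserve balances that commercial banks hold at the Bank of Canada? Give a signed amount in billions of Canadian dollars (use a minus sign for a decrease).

-$2 billion

Asset purchase (from non-banks) $43 billion: the Bank of Canada pays by crediting reserve accounts → +$43B.
Currency deposit $16 billion: returned notes are swapped for reserve credit → +$16B.
Government account inflow $61 billion: funds move from bank reserves into the government account → −$61B.
Net: 43 + 16 − 61 = -$2 billion.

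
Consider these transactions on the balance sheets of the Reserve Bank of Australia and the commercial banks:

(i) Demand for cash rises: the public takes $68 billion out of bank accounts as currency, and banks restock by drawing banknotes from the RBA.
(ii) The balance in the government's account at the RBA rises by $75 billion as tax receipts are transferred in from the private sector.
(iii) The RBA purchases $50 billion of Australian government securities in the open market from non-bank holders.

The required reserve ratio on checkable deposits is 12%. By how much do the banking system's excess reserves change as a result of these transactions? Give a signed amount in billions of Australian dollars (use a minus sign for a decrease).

-$81.84 billion

Currency withdrawal $68 billion: reserves −$68B, deposits −$68B.
Government account inflow $75 billion: reserves −$75B, deposits −$75B.
Asset purchase (from non-banks) $50 billion: reserves +$50B, deposits +$50B.
Totals: Δreserves = −$93B, Δdeposits = −$93B.
Δrequired reserves = 12% × −$93B = −$11.16B.
Δexcess reserves = Δreserves − Δrequired = −$93B − (−$11.16B) = -$81.84 billion.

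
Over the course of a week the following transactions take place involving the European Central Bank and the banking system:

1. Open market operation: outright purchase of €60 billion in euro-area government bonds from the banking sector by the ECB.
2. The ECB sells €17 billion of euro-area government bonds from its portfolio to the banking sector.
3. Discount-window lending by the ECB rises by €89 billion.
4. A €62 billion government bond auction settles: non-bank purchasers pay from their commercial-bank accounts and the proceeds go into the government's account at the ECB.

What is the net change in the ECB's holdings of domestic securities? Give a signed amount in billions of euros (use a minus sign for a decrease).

+€43 billion

ECB balance sheet:
  Assets:      Securities +€43B, Loans to banks +€89B
  Liabilities: Bank reserves +€70B, Government deposits +€62B
Commercial banking system:
  Assets:      Reserves at CB +€70B, Securities −€43B
  Liabilities: Checkable deposits −€62B, Borrowings from CB +€89B
So the change in the ECB's holdings of domestic securities is +€43 billion.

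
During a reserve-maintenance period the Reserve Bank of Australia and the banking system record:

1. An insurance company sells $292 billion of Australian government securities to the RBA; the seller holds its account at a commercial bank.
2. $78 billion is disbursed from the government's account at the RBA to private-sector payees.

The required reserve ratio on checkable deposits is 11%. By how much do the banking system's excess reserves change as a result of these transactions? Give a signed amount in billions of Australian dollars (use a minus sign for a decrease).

Asset purchase (from non-banks) $292 billion: reserves +$292B, deposits +$292B.
Government spending $78 billion: reserves +$78B, deposits +$78B.
Totals: Δreserves = +$370B, Δdeposits = +$370B.
Δrequired reserves = 11% × +$370B = +$40.7B.
Δexcess reserves = Δreserves − Δrequired = +$370B − (+$40.7B) = +$329.3 billion.

+$329.3 billion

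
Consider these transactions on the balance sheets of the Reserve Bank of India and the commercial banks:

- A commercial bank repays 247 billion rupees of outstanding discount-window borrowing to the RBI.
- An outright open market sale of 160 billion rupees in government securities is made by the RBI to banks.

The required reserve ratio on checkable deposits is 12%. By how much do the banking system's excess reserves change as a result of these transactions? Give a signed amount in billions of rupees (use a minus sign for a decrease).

Discount-window repayment 247 billion rupees: reserves −247B, deposits 0.
OMO sale (to banks) 160 billion rupees: reserves −160B, deposits 0.
Totals: Δreserves = −407B, Δdeposits = 0.
Δrequired reserves = 12% × 0 = 0.
Δexcess reserves = Δreserves − Δrequired = −407B − (0) = -407 billion.

-407 billion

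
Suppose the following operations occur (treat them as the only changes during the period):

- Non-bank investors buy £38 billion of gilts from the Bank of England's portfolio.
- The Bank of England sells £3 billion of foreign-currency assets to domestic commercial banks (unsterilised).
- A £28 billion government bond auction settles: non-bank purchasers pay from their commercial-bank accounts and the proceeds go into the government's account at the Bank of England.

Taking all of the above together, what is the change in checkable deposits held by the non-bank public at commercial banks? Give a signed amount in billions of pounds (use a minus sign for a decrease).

Bank of England balance sheet:
  Assets:      Securities −£38B, Foreign assets −£3B
  Liabilities: Bank reserves −£69B, Government deposits +£28B
Commercial banking system:
  Assets:      Reserves at CB −£69B, Foreign assets +£3B
  Liabilities: Checkable deposits −£66B
So the change in checkable deposits held by the non-bank public at commercial banks is -£66 billion.

-£66 billion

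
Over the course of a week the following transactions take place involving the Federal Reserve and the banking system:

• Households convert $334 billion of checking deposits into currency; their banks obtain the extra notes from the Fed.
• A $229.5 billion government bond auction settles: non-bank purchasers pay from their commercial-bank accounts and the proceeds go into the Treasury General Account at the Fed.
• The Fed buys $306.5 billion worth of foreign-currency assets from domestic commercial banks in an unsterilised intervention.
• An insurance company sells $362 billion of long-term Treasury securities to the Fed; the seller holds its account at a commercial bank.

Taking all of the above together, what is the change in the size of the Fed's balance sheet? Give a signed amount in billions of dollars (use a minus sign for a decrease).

+$668.5 billion

Currency withdrawal $334 billion: only the composition of liabilities changes → 0.
Government account inflow $229.5 billion: only the composition of liabilities changes → 0.
FX purchase $306.5 billion: a Fed asset is acquired → +$306.5B.
Asset purchase (from non-banks) $362 billion: a Fed asset is acquired → +$362B.
Net: 0 + 0 + 306.5 + 362 = +$668.5 billion.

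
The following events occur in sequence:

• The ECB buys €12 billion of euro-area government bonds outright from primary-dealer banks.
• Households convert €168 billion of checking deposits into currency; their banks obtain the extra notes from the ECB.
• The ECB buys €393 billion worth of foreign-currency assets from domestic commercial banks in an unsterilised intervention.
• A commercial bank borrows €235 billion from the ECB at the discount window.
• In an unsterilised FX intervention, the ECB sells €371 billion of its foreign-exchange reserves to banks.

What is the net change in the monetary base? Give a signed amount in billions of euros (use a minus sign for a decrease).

OMO purchase (from banks) €12 billion: ECB balance sheet expands → +€12B.
Currency withdrawal €168 billion: just a shift between currency and reserves — both are base money → 0.
FX purchase €393 billion: ECB balance sheet expands → +€393B.
Discount-window loan €235 billion: ECB balance sheet expands → +€235B.
FX sale €371 billion: ECB balance sheet contracts → −€371B.
Net: 12 + 0 + 393 + 235 − 371 = +€269 billion.

+€269 billion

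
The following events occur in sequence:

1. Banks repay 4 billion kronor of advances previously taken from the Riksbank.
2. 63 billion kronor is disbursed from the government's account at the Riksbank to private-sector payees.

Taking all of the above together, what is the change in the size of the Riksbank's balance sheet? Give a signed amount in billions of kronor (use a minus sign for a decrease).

-4 billion

Riksbank balance sheet:
  Assets:      Loans to banks −4B
  Liabilities: Bank reserves +59B, Government deposits −63B
Commercial banking system:
  Assets:      Reserves at CB +59B
  Liabilities: Checkable deposits +63B, Borrowings from CB −4B
Change in total Riksbank assets = -4 billion.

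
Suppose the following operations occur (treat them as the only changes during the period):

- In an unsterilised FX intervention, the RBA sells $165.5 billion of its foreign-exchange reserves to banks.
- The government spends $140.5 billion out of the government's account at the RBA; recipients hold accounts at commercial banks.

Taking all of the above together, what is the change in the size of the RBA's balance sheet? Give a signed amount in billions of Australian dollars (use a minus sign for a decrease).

-$165.5 billion

RBA balance sheet:
  Assets:      Foreign assets −$165.5B
  Liabilities: Bank reserves −$25B, Government deposits −$140.5B
Commercial banking system:
  Assets:      Reserves at CB −$25B, Foreign assets +$165.5B
  Liabilities: Checkable deposits +$140.5B
Change in total RBA assets = -$165.5 billion.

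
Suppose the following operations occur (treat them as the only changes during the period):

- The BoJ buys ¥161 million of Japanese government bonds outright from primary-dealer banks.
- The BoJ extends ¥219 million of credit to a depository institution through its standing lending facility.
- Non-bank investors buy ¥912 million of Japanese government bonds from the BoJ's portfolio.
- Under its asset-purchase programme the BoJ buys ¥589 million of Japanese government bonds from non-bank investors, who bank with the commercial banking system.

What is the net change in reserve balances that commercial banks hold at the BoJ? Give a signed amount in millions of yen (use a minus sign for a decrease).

OMO purchase (from banks) ¥161 million: the BoJ pays by crediting reserve accounts → +¥161M.
Discount-window loan ¥219 million: the loan is credited to the bank's reserve account → +¥219M.
Asset sale (to non-banks) ¥912 million: the non-bank buyers' banks settle from reserves → −¥912M.
Asset purchase (from non-banks) ¥589 million: the BoJ pays by crediting reserve accounts → +¥589M.
Net: 161 + 219 − 912 + 589 = +¥57 million.

+¥57 million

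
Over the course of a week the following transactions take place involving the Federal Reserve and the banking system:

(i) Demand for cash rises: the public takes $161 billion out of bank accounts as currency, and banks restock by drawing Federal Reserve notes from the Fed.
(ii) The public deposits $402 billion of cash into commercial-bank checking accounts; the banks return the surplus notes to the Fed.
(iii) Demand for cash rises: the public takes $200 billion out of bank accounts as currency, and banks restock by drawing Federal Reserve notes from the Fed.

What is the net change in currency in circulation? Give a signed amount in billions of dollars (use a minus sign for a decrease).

-$41 billion

Fed balance sheet:
  Assets:      no change
  Liabilities: Bank reserves +$41B, Currency in circulation −$41B
So the change in currency in circulation is -$41 billion.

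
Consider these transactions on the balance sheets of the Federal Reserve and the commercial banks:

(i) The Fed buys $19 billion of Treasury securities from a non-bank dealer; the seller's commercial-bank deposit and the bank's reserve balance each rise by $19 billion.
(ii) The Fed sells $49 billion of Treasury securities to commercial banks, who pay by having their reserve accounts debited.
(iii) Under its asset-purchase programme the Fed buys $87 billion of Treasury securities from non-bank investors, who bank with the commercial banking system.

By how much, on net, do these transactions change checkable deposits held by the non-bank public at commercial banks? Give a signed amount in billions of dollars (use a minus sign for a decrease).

+$106 billion

Fed balance sheet:
  Assets:      Securities +$57B
  Liabilities: Bank reserves +$57B
Commercial banking system:
  Assets:      Reserves at CB +$57B, Securities +$49B
  Liabilities: Checkable deposits +$106B
So the change in checkable deposits held by the non-bank public at commercial banks is +$106 billion.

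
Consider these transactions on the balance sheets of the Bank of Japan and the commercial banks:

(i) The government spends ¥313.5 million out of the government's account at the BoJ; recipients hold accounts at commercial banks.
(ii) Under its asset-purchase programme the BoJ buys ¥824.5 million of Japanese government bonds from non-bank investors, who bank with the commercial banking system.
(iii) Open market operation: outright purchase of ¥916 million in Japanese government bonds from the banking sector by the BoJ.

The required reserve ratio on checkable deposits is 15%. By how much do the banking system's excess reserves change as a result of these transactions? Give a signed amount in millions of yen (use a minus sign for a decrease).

Government spending ¥313.5 million: reserves +¥313.5M, deposits +¥313.5M.
Asset purchase (from non-banks) ¥824.5 million: reserves +¥824.5M, deposits +¥824.5M.
OMO purchase (from banks) ¥916 million: reserves +¥916M, deposits 0.
Totals: Δreserves = +¥2054M, Δdeposits = +¥1138M.
Δrequired reserves = 15% × +¥1138M = +¥170.7M.
Δexcess reserves = Δreserves − Δrequired = +¥2054M − (+¥170.7M) = +¥1883.3 million.

+¥1883.3 million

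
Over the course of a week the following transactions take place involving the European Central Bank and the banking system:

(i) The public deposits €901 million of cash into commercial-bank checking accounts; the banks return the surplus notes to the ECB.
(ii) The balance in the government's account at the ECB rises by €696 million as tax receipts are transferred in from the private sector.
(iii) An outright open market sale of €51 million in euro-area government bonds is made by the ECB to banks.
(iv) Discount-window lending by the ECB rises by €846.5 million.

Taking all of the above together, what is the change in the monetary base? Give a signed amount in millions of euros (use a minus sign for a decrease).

+€99.5 million

Currency deposit €901 million: just a shift between currency and reserves — both are base money → 0.
Government account inflow €696 million: reserves shift to a non-base liability → −€696M.
OMO sale (to banks) €51 million: ECB balance sheet contracts → −€51M.
Discount-window loan €846.5 million: ECB balance sheet expands → +€846.5M.
Net: 0 − 696 − 51 + 846.5 = +€99.5 million.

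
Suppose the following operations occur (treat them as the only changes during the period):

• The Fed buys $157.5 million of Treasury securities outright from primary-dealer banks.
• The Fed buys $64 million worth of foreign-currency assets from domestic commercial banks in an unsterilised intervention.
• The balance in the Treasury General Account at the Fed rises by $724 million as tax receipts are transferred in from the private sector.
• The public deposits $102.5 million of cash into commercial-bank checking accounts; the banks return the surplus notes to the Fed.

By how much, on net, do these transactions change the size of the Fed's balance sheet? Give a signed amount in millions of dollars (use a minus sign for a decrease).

Fed balance sheet:
  Assets:      Securities +$157.5M, Foreign assets +$64M
  Liabilities: Bank reserves −$400M, Currency in circulation −$102.5M, Government deposits +$724M
Commercial banking system:
  Assets:      Reserves at CB −$400M, Securities −$157.5M, Foreign assets −$64M
  Liabilities: Checkable deposits −$621.5M
Change in total Fed assets = +$221.5 million.

+$221.5 million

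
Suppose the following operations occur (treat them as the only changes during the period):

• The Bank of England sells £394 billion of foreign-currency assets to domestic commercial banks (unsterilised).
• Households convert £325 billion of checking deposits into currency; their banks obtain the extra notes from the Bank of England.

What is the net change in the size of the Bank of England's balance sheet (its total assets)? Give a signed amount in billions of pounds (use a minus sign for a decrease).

Bank of England balance sheet:
  Assets:      Foreign assets −£394B
  Liabilities: Bank reserves −£719B, Currency in circulation +£325B
Commercial banking system:
  Assets:      Reserves at CB −£719B, Foreign assets +£394B
  Liabilities: Checkable deposits −£325B
Change in total Bank of England assets = -£394 billion.

-£394 billion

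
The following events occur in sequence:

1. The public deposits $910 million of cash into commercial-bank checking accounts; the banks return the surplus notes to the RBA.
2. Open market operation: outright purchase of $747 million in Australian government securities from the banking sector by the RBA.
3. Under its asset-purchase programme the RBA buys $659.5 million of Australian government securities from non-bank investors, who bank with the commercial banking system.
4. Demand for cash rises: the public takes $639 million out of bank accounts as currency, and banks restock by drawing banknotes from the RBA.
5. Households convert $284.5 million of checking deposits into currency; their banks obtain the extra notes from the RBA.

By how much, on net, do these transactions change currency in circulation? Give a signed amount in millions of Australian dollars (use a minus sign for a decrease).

+$13.5 million

Currency deposit $910 million: notes return to the central bank → −$910M.
OMO purchase (from banks) $747 million: no currency enters or leaves circulation → 0.
Asset purchase (from non-banks) $659.5 million: no currency enters or leaves circulation → 0.
Currency withdrawal $639 million: notes leave the central bank → +$639M.
Currency withdrawal $284.5 million: notes leave the central bank → +$284.5M.
Net: −910 + 0 + 0 + 639 + 284.5 = +$13.5 million.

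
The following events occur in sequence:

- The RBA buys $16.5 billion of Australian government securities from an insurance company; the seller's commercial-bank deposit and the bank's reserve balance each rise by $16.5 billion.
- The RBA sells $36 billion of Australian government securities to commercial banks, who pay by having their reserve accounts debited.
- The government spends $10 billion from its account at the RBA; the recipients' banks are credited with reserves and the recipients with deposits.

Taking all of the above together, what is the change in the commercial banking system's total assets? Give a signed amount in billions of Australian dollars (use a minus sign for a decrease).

Asset purchase (from non-banks) $16.5 billion: bank balance sheets expand → +$16.5B.
OMO sale (to banks) $36 billion: just an asset swap on bank balance sheets → 0.
Government spending $10 billion: bank balance sheets expand → +$10B.
Net: 16.5 + 0 + 10 = +$26.5 billion.

+$26.5 billion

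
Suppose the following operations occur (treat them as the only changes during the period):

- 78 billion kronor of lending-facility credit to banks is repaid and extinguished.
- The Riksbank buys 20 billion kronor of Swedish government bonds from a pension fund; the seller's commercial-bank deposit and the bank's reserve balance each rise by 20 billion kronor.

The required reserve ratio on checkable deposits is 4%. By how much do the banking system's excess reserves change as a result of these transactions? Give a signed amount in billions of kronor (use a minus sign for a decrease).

-58.8 billion

Discount-window repayment 78 billion kronor: reserves −78B, deposits 0.
Asset purchase (from non-banks) 20 billion kronor: reserves +20B, deposits +20B.
Totals: Δreserves = −58B, Δdeposits = +20B.
Δrequired reserves = 4% × +20B = +0.8B.
Δexcess reserves = Δreserves − Δrequired = −58B − (+0.8B) = -58.8 billion.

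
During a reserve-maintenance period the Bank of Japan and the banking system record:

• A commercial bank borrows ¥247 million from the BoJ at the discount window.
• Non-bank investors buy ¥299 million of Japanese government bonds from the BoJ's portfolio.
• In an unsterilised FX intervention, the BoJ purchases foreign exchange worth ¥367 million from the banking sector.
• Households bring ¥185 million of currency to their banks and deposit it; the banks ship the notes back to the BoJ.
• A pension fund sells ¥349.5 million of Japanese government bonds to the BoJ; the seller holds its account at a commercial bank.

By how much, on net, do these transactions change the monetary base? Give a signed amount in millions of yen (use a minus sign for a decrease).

BoJ balance sheet:
  Assets:      Securities +¥50.5M, Loans to banks +¥247M, Foreign assets +¥367M
  Liabilities: Bank reserves +¥849.5M, Currency in circulation −¥185M
Commercial banking system:
  Assets:      Reserves at CB +¥849.5M, Foreign assets −¥367M
  Liabilities: Checkable deposits +¥235.5M, Borrowings from CB +¥247M
Monetary base = currency + reserves: −¥185M + (+¥849.5M) = +¥664.5 million.

+¥664.5 million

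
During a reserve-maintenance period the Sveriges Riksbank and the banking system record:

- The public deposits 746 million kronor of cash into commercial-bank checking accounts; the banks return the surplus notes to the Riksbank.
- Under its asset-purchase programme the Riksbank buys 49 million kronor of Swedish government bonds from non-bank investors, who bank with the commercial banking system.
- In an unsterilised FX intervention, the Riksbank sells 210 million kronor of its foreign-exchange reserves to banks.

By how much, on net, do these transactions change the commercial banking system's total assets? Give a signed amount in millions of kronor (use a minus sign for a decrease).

Currency deposit 746 million kronor: bank balance sheets expand → +746M.
Asset purchase (from non-banks) 49 million kronor: bank balance sheets expand → +49M.
FX sale 210 million kronor: just an asset swap on bank balance sheets → 0.
Net: 746 + 49 + 0 = +795 million.

+795 million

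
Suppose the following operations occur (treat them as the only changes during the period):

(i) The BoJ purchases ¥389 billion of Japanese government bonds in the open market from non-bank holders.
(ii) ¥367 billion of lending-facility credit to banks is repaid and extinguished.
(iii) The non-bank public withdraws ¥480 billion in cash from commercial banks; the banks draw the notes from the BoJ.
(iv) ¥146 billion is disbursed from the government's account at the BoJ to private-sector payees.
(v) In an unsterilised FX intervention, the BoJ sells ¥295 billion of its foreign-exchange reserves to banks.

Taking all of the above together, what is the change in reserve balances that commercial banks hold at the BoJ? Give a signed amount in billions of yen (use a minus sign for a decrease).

-¥607 billion

BoJ balance sheet:
  Assets:      Securities +¥389B, Loans to banks −¥367B, Foreign assets −¥295B
  Liabilities: Bank reserves −¥607B, Currency in circulation +¥480B, Government deposits −¥146B
So the change in reserve balances that commercial banks hold at the BoJ is -¥607 billion.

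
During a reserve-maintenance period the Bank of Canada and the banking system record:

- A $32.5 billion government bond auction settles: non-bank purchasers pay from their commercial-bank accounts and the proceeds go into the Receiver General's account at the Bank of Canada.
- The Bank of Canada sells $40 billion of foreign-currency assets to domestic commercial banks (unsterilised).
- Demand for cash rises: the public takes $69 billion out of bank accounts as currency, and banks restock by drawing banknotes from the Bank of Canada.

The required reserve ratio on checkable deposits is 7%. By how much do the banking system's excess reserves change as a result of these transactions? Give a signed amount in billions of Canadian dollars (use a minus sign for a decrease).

Government account inflow $32.5 billion: reserves −$32.5B, deposits −$32.5B.
FX sale $40 billion: reserves −$40B, deposits 0.
Currency withdrawal $69 billion: reserves −$69B, deposits −$69B.
Totals: Δreserves = −$141.5B, Δdeposits = −$101.5B.
Δrequired reserves = 7% × −$101.5B = −$7.105B.
Δexcess reserves = Δreserves − Δrequired = −$141.5B − (−$7.105B) = -$134.395 billion.

-$134.395 billion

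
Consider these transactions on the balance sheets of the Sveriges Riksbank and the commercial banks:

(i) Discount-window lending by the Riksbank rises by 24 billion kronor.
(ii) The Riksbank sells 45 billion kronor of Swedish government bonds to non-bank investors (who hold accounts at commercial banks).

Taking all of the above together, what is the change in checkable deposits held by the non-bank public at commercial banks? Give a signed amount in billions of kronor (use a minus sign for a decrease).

-45 billion

Discount-window loan 24 billion kronor: the counterparty is a bank, so public deposits are unchanged → 0.
Asset sale (to non-banks) 45 billion kronor: non-bank counterparties' bank balances fall → −45B.
Net: 0 − 45 = -45 billion.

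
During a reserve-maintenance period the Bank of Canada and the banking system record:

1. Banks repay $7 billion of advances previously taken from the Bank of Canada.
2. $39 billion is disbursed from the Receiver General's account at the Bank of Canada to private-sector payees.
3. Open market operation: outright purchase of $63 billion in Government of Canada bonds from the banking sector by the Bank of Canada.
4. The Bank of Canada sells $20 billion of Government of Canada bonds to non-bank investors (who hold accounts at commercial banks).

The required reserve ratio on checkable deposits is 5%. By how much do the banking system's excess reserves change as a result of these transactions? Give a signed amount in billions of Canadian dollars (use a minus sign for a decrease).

Discount-window repayment $7 billion: reserves −$7B, deposits 0.
Government spending $39 billion: reserves +$39B, deposits +$39B.
OMO purchase (from banks) $63 billion: reserves +$63B, deposits 0.
Asset sale (to non-banks) $20 billion: reserves −$20B, deposits −$20B.
Totals: Δreserves = +$75B, Δdeposits = +$19B.
Δrequired reserves = 5% × +$19B = +$0.95B.
Δexcess reserves = Δreserves − Δrequired = +$75B − (+$0.95B) = +$74.05 billion.

+$74.05 billion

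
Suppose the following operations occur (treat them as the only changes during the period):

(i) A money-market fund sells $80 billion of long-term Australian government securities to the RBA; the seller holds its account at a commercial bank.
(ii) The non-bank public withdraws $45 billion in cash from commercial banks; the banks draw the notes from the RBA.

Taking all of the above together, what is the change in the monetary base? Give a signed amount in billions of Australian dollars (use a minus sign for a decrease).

RBA balance sheet:
  Assets:      Securities +$80B
  Liabilities: Bank reserves +$35B, Currency in circulation +$45B
Monetary base = currency + reserves: +$45B + (+$35B) = +$80 billion.

+$80 billion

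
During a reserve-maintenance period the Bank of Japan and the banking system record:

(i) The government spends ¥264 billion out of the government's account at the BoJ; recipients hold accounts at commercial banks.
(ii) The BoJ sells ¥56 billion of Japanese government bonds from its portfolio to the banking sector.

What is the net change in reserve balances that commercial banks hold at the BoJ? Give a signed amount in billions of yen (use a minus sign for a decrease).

Government spending ¥264 billion: government payments flow into bank reserve accounts → +¥264B.
OMO sale (to banks) ¥56 billion: the buying banks pay out of their reserve balances → −¥56B.
Net: 264 − 56 = +¥208 billion.

+¥208 billion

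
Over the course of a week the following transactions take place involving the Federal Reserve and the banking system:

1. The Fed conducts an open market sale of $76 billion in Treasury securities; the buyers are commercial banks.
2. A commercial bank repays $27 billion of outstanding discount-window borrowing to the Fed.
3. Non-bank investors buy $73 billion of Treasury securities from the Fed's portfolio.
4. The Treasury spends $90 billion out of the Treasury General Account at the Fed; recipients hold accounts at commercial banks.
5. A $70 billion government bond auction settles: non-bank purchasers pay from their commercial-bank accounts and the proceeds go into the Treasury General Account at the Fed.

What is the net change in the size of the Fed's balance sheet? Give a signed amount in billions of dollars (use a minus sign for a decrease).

Fed balance sheet:
  Assets:      Securities −$149B, Loans to banks −$27B
  Liabilities: Bank reserves −$156B, Government deposits −$20B
Commercial banking system:
  Assets:      Reserves at CB −$156B, Securities +$76B
  Liabilities: Checkable deposits −$53B, Borrowings from CB −$27B
Change in total Fed assets = -$176 billion.

-$176 billion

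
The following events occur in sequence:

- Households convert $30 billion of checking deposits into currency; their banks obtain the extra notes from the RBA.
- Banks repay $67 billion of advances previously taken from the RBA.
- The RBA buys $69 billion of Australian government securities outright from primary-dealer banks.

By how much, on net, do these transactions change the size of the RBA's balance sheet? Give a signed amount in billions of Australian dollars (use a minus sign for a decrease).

RBA balance sheet:
  Assets:      Securities +$69B, Loans to banks −$67B
  Liabilities: Bank reserves −$28B, Currency in circulation +$30B
Commercial banking system:
  Assets:      Reserves at CB −$28B, Securities −$69B
  Liabilities: Checkable deposits −$30B, Borrowings from CB −$67B
Change in total RBA assets = +$2 billion.

+$2 billion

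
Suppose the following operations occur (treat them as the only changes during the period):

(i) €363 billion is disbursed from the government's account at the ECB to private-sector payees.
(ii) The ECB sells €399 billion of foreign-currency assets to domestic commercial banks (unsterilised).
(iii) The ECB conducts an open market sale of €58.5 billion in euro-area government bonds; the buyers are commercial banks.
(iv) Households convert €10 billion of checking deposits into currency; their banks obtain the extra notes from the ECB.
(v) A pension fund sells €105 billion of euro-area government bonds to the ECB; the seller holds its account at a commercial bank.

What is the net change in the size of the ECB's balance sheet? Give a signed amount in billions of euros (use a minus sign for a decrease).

-€352.5 billion

ECB balance sheet:
  Assets:      Securities +€46.5B, Foreign assets −€399B
  Liabilities: Bank reserves +€0.5B, Currency in circulation +€10B, Government deposits −€363B
Commercial banking system:
  Assets:      Reserves at CB +€0.5B, Securities +€58.5B, Foreign assets +€399B
  Liabilities: Checkable deposits +€458B
Change in total ECB assets = -€352.5 billion.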